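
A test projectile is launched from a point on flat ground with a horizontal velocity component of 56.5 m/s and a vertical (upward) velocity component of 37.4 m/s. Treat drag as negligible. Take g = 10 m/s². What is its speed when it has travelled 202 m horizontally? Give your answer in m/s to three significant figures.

56.5 m/s

x = vₓ t ⇒ t = 202/56.50 = 3.575 s.
Vertical velocity there: v_y = v_y0 − g t = 37.40 − 10.0 × 3.575 = 1.648 m/s.
Speed: √(vₓ² + v_y²) = √(56.50² + 1.648²) = 56.52 m/s.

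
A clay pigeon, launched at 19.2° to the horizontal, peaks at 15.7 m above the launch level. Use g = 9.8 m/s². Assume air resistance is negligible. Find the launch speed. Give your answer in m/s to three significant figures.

53.3 m/s

At the peak v_y = 0, so v_y0 = √(2gH) = √(2 × 9.80 × 15.7) = 17.54 m/s.
v_y0 = v₀ sin θ ⇒ v₀ = 17.54 / sin 19.2° = 53.34 m/s.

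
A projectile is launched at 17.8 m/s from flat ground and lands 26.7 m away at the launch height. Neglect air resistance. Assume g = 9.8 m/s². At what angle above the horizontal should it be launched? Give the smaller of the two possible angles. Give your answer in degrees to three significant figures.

27.8°

From R = (v₀²/g) sin 2θ: sin 2θ = 9.80 × 26.7 / 316.84 = 0.8258.
2θ = 55.67° or 180° − 55.67° = 124.3°, so θ = 27.84° or 62.16°.
The smaller angle is 27.84°.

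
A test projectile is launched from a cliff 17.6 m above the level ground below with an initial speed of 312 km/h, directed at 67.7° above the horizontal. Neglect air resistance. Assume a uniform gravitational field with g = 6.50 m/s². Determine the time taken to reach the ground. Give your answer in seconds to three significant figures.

24.9 s

Convert: 312 km/h = 312/3.6 = 86.67 m/s.
Horizontal component vₓ = 86.67 cos 67.7° = 32.89 m/s; vertical v_y0 = 86.67 sin 67.7° = 80.18 m/s.
With up positive and y = 0 at the ground: y(t) = 17.6 + (80.18) t − 3.250 t². Setting y = 0 and taking the positive root: t = [80.18 + √(80.18² + 2·6.50·17.6)] / 6.50 = (80.18 + 81.60) / 6.50 = 24.89 s.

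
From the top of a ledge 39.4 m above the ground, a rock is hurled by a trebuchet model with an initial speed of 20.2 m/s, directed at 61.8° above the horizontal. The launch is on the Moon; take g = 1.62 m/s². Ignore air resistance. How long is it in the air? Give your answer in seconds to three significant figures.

Horizontal component vₓ = 20.20 cos 61.8° = 9.546 m/s; vertical v_y0 = 20.20 sin 61.8° = 17.80 m/s.
Vertical motion (up positive, ground at y = 0): 0.8100 t² − (17.80) t − 39.4 = 0, so t = (17.80 + √(17.80² + 2·1.62·39.4)) / 1.62 = (17.80 + 21.09) / 1.62 = 24.00 s.

24.0 s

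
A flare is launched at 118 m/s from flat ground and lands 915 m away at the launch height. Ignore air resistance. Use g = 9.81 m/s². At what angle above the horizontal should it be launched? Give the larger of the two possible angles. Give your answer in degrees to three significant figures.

Level-ground range R = v₀² sin(2θ)/g ⇒ sin(2θ) = gR/v₀² = 9.81 × 915 / 118² = 0.6447.
2θ = 40.14° or 180° − 40.14° = 139.9°, so θ = 20.07° or 69.93°.
The larger angle is 69.93°.

69.9°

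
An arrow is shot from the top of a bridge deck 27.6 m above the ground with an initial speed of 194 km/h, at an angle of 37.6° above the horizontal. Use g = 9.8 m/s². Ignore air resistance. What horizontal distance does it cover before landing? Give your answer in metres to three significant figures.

Convert: 194 km/h = 194/3.6 = 53.89 m/s.
Horizontal component vₓ = 53.89 cos 37.6° = 42.70 m/s; vertical v_y0 = 53.89 sin 37.6° = 32.88 m/s.
With up positive and y = 0 at the ground: y(t) = 27.6 + (32.88) t − 4.900 t². Setting y = 0 and taking the positive root: t = [32.88 + √(32.88² + 2·9.80·27.6)] / 9.80 = (32.88 + 40.27) / 9.80 = 7.465 s.
Horizontal distance: R = vₓ t = 42.70 × 7.465 = 318.7 m.

319 m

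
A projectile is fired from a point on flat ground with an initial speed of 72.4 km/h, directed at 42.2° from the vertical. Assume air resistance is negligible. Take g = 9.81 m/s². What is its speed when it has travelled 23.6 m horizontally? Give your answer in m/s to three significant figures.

Convert: 72.4 km/h = 72.4/3.6 = 20.11 m/s.
Resolve: vₓ = 20.11 sin 42.2° = 13.51 m/s and v_y0 = 20.11 cos 42.2° = 14.90 m/s.
At x = 23.6 m, t = x/vₓ = 23.6/13.51 = 1.747 s.
Vertical velocity there: v_y = v_y0 − g t = 14.90 − 9.81 × 1.747 = −2.239 m/s.
Speed: √(vₓ² + v_y²) = √(13.51² + 2.239²) = 13.69 m/s.

13.7 m/s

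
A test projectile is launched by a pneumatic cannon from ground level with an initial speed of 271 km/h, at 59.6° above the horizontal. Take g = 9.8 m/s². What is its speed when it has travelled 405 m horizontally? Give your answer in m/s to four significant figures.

Convert: 271 km/h = 271/3.6 = 75.28 m/s.
vₓ = 75.28 cos 59.6° = 38.09 m/s; v_y0 = 75.28 sin 59.6° = 64.93 m/s.
Time to reach x = 405 m: t = x/vₓ = 405/38.09 = 10.63 s.
Vertical velocity there: v_y = v_y0 − g t = 64.93 − 9.80 × 10.63 = −39.26 m/s.
Speed: √(vₓ² + v_y²) = √(38.09² + 39.26²) = 54.71 m/s.

54.71 m/s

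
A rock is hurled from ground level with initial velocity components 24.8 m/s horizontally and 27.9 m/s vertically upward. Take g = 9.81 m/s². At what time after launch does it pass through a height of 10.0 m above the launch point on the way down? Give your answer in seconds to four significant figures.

Height y(t) = 27.90 t − 4.905 t² = 10.0 gives 4.905 t² − 27.90 t + 10.0 = 0.
t = [27.90 ± √(27.90² − 2·9.81·10.0)] / 9.81 = (27.90 ± 24.13) / 9.81, so t = 0.3844 s or t = 5.304 s.
The descending-branch root is 5.304 s.

5.304 s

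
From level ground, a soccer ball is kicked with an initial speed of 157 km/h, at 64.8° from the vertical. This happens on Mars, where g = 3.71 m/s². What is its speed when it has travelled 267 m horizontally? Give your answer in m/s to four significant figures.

40.00 m/s

Convert: 157 km/h = 157/3.6 = 43.61 m/s.
Resolve: vₓ = 43.61 sin 64.8° = 39.46 m/s and v_y0 = 43.61 cos 64.8° = 18.57 m/s.
At x = 267 m, t = x/vₓ = 267/39.46 = 6.766 s.
Vertical velocity there: v_y = v_y0 − g t = 18.57 − 3.71 × 6.766 = −6.534 m/s.
Speed: √(vₓ² + v_y²) = √(39.46² + 6.534²) = 40.00 m/s.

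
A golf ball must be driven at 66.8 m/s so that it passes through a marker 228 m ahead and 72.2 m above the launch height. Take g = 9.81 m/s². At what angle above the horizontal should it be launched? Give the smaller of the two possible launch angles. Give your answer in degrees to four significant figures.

Trajectory: y = x tanθ − g x² (1 + tan²θ)/(2v₀²). With x = 228, y = 72.2, v₀ = 66.8, g = 9.81:
57.14 tan²θ − 228 tanθ + (129.3) = 0.
tanθ = [228 ± √(228² − 4 × 57.14 × (129.3))] / (2 × 57.14) = (228 ± 149.7) / 114.3, giving tanθ = 0.6848 or 3.305.
θ = 34.40° or 73.17°; the smaller is 34.40°.

34.40°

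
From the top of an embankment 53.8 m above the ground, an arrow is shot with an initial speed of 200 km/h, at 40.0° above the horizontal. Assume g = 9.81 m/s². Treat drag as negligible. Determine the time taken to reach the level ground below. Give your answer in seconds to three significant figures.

8.56 s

Convert: 200 km/h = 200/3.6 = 55.56 m/s.
vₓ = 55.56 cos 40.0° = 42.56 m/s; v_y0 = 55.56 sin 40.0° = 35.71 m/s.
Vertical motion (up positive, ground at y = 0): 4.905 t² − (35.71) t − 53.8 = 0, so t = (35.71 + √(35.71² + 2·9.81·53.8)) / 9.81 = (35.71 + 48.28) / 9.81 = 8.562 s.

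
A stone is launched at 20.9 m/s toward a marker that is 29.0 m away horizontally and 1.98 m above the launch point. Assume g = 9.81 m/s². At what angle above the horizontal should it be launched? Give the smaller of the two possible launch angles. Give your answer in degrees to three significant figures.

24.9°

Trajectory: y = x tanθ − g x² (1 + tan²θ)/(2v₀²). With x = 29.0, y = 1.98, v₀ = 20.9, g = 9.81:
9.444 tan²θ − 29.0 tanθ + (11.42) = 0.
tanθ = [29.0 ± √(29.0² − 4 × 9.444 × (11.42))] / (2 × 9.444) = (29.0 ± 20.24) / 18.89, giving tanθ = 0.4640 or 2.607.
θ = 24.89° or 69.01°; the smaller is 24.89°.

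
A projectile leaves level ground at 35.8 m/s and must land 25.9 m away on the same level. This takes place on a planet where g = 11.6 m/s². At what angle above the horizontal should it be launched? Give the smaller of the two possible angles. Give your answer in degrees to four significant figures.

R = v₀² sin 2θ / g gives sin 2θ = gR/v₀² = 11.6·25.9/35.8² = 0.2344.
2θ = 13.56° or 180° − 13.56° = 166.4°, so θ = 6.779° or 83.22°.
The smaller angle is 6.779°.

6.779°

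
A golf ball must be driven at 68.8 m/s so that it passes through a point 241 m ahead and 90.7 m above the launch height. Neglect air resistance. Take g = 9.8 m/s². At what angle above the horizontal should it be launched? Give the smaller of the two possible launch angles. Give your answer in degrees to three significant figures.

Trajectory: y = x tanθ − g x² (1 + tan²θ)/(2v₀²). With x = 241, y = 90.7, v₀ = 68.8, g = 9.80:
60.12 tan²θ − 241 tanθ + (150.8) = 0.
tanθ = [241 ± √(241² − 4 × 60.12 × (150.8))] / (2 × 60.12) = (241 ± 147.7) / 120.2, giving tanθ = 0.7761 or 3.232.
θ = 37.81° or 72.81°; the smaller is 37.81°.

37.8°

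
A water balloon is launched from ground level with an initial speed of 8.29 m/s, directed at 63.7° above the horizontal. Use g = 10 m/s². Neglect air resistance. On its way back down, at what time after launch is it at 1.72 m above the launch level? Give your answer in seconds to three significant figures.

Components: vₓ = 8.290 cos 63.7° = 3.673 m/s, v_y0 = 8.290 sin 63.7° = 7.432 m/s.
Require v_y0 t − ½ g t² = 1.72, i.e. 5.000 t² − 7.432 t + 1.72 = 0.
Quadratic formula: t = (7.432 ± √20.833) / 10.0 = (7.432 ± 4.564) / 10.0 → t = 0.2868 s or 1.200 s.
The descending-branch root is 1.200 s.

1.20 s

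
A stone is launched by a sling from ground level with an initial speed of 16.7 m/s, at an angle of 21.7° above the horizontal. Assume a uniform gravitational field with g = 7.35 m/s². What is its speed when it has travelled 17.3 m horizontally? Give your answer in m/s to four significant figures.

15.65 m/s

Horizontal component vₓ = 16.70 cos 21.7° = 15.52 m/s; vertical v_y0 = 16.70 sin 21.7° = 6.175 m/s.
x = vₓ t ⇒ t = 17.3/15.52 = 1.115 s.
Vertical velocity there: v_y = v_y0 − g t = 6.175 − 7.35 × 1.115 = −2.020 m/s.
Speed: √(vₓ² + v_y²) = √(15.52² + 2.020²) = 15.65 m/s.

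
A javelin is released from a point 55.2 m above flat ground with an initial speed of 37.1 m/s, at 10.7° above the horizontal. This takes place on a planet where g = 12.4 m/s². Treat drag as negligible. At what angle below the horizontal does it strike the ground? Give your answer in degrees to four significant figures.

45.91°

Horizontal component vₓ = 37.10 cos 10.7° = 36.45 m/s; vertical v_y0 = 37.10 sin 10.7° = 6.888 m/s.
With up positive and y = 0 at the ground: y(t) = 55.2 + (6.888) t − 6.200 t². Setting y = 0 and taking the positive root: t = [6.888 + √(6.888² + 2·12.4·55.2)] / 12.4 = (6.888 + 37.64) / 12.4 = 3.591 s.
At impact: v_y = v_y0 − g t = −37.64 m/s; vₓ = 36.45 m/s.
Angle below horizontal: arctan(|v_y|/vₓ) = arctan(37.64/36.45) = 45.91°.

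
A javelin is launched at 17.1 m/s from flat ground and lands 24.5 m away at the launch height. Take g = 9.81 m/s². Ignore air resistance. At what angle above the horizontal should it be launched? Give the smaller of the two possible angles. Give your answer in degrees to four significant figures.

Level-ground range R = v₀² sin(2θ)/g ⇒ sin(2θ) = gR/v₀² = 9.81 × 24.5 / 17.1² = 0.8219.
2θ = 55.28° or 180° − 55.28° = 124.7°, so θ = 27.64° or 62.36°.
The smaller angle is 27.64°.

27.64°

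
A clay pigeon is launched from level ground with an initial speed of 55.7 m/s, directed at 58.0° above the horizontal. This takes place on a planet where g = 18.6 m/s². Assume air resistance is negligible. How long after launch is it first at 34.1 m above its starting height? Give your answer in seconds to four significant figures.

Resolve: vₓ = 55.70 cos 58.0° = 29.52 m/s and v_y0 = 55.70 sin 58.0° = 47.24 m/s.
Height y(t) = 47.24 t − 9.300 t² = 34.1 gives 9.300 t² − 47.24 t + 34.1 = 0.
t = [47.24 ± √(47.24² − 2·18.6·34.1)] / 18.6 = (47.24 ± 31.03) / 18.6, so t = 0.8714 s or t = 4.208 s.
The first (ascending) time is 0.8714 s.

0.8714 s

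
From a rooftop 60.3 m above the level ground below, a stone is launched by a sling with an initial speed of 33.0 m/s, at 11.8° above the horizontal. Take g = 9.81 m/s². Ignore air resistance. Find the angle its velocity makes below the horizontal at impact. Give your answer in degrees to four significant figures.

47.34°

Components: vₓ = 33.00 cos 11.8° = 32.30 m/s, v_y0 = 33.00 sin 11.8° = 6.748 m/s.
The projectile lands when y = 60.3 + (6.748) t − ½·9.81·t² = 0. Positive root: t = (6.748 + √(6.748² + 2·9.81·60.3)) / 9.81 = (6.748 + 35.05) / 9.81 = 4.261 s.
At impact: v_y = v_y0 − g t = −35.05 m/s; vₓ = 32.30 m/s.
Angle below horizontal: arctan(|v_y|/vₓ) = arctan(35.05/32.30) = 47.34°.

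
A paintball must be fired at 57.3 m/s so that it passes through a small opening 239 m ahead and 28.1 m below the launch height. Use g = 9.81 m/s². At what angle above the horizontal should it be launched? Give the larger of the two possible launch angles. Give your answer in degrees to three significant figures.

Trajectory: y = x tanθ − g x² (1 + tan²θ)/(2v₀²). With x = 239, y = −28.1, v₀ = 57.3, g = 9.81:
85.33 tan²θ − 239 tanθ + (57.23) = 0.
tanθ = [239 ± √(239² − 4 × 85.33 × (57.23))] / (2 × 85.33) = (239 ± 193.9) / 170.7, giving tanθ = 0.2644 or 2.536.
θ = 14.81° or 68.48°; the larger is 68.48°.

68.5°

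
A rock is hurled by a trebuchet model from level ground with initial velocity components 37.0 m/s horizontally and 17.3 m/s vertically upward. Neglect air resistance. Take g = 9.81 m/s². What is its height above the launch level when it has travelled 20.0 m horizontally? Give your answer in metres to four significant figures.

Time to reach x = 20.0 m: t = x/vₓ = 20.0/37.00 = 0.5405 s.
Height: y = v_y0 t − ½ g t² = 17.30 × 0.5405 − 4.905 × 0.5405² = 9.351 − 1.433 = 7.918 m.

7.918 m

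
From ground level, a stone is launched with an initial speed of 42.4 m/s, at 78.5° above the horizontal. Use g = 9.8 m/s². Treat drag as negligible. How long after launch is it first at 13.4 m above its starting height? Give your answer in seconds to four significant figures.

Horizontal component vₓ = 42.40 cos 78.5° = 8.453 m/s; vertical v_y0 = 42.40 sin 78.5° = 41.55 m/s.
Set y = v_y0 t − ½ g t² = 13.4: 4.900 t² − 41.55 t + 13.4 = 0.
t = [41.55 ± √(41.55² − 2·9.80·13.4)] / 9.80 = (41.55 ± 38.26) / 9.80, so t = 0.3358 s or t = 8.144 s.
The first (ascending) time is 0.3358 s.

0.3358 s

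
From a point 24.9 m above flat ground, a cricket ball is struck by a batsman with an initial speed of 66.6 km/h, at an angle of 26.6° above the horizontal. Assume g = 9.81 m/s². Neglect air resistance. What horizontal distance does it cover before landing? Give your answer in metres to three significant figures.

53.8 m

Convert: 66.6 km/h = 66.6/3.6 = 18.50 m/s.
Horizontal component vₓ = 18.50 cos 26.6° = 16.54 m/s; vertical v_y0 = 18.50 sin 26.6° = 8.284 m/s.
The projectile lands when y = 24.9 + (8.284) t − ½·9.81·t² = 0. Positive root: t = (8.284 + √(8.284² + 2·9.81·24.9)) / 9.81 = (8.284 + 23.60) / 9.81 = 3.251 s.
Horizontal distance: R = vₓ t = 16.54 × 3.251 = 53.77 m.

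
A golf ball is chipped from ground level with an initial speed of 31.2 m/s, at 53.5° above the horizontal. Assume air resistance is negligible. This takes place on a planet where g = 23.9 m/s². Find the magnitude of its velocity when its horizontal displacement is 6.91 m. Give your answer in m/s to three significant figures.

Components: vₓ = 31.20 cos 53.5° = 18.56 m/s, v_y0 = 31.20 sin 53.5° = 25.08 m/s.
At x = 6.91 m, t = x/vₓ = 6.91/18.56 = 0.3723 s.
Vertical velocity there: v_y = v_y0 − g t = 25.08 − 23.9 × 0.3723 = 16.18 m/s.
Speed: √(vₓ² + v_y²) = √(18.56² + 16.18²) = 24.62 m/s.

24.6 m/s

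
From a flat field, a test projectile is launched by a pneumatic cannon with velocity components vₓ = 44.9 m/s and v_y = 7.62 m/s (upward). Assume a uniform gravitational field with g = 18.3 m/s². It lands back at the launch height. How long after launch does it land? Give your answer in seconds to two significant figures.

0.83 s

It returns to y = 0 when t = 2 v_y0 / g = 2(7.620)/18.3 = 0.8328 s.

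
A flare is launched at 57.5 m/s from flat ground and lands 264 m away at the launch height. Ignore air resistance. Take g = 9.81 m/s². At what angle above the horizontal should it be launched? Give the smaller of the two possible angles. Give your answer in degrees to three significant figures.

Level-ground range R = v₀² sin(2θ)/g ⇒ sin(2θ) = gR/v₀² = 9.81 × 264 / 57.5² = 0.7833.
2θ = 51.57° or 180° − 51.57° = 128.4°, so θ = 25.78° or 64.22°.
The smaller angle is 25.78°.

25.8°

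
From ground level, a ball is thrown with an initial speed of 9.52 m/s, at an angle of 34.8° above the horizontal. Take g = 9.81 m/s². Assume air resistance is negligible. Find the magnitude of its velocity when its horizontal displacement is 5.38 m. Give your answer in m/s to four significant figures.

7.928 m/s

Horizontal component vₓ = 9.520 cos 34.8° = 7.817 m/s; vertical v_y0 = 9.520 sin 34.8° = 5.433 m/s.
Time to reach x = 5.38 m: t = x/vₓ = 5.38/7.817 = 0.6882 s.
Vertical velocity there: v_y = v_y0 − g t = 5.433 − 9.81 × 0.6882 = −1.318 m/s.
Speed: √(vₓ² + v_y²) = √(7.817² + 1.318²) = 7.928 m/s.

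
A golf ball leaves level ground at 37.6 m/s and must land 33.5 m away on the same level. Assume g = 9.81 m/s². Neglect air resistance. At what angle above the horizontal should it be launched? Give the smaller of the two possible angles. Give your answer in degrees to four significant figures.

6.721°

From R = (v₀²/g) sin 2θ: sin 2θ = 9.81 × 33.5 / 1413.8 = 0.2325.
2θ = 13.44° or 180° − 13.44° = 166.6°, so θ = 6.721° or 83.28°.
The smaller angle is 6.721°.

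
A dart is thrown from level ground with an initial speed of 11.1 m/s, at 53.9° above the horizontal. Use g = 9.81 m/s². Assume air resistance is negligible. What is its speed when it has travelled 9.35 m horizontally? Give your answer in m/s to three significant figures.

Horizontal component vₓ = 11.10 cos 53.9° = 6.540 m/s; vertical v_y0 = 11.10 sin 53.9° = 8.969 m/s.
Time to reach x = 9.35 m: t = x/vₓ = 9.35/6.540 = 1.430 s.
Vertical velocity there: v_y = v_y0 − g t = 8.969 − 9.81 × 1.430 = −5.056 m/s.
Speed: √(vₓ² + v_y²) = √(6.540² + 5.056²) = 8.267 m/s.

8.27 m/s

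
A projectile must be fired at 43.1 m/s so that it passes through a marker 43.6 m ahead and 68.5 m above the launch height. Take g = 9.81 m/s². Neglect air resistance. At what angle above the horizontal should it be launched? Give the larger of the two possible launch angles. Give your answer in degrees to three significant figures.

Trajectory: y = x tanθ − g x² (1 + tan²θ)/(2v₀²). With x = 43.6, y = 68.5, v₀ = 43.1, g = 9.81:
5.019 tan²θ − 43.6 tanθ + (73.52) = 0.
tanθ = [43.6 ± √(43.6² − 4 × 5.019 × (73.52))] / (2 × 5.019) = (43.6 ± 20.61) / 10.04, giving tanθ = 2.290 or 6.396.
θ = 66.41° or 81.11°; the larger is 81.11°.

81.1°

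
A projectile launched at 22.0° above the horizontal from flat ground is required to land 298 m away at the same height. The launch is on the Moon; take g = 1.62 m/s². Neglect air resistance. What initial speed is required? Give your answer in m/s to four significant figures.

On level ground R = v₀² sin 2θ / g ⇒ v₀ = √(gR / sin 2θ).
v₀ = √(1.62 × 298 / sin 44.00°) = √(482.8 / 0.6947) = √694.96 = 26.36 m/s.

26.36 m/s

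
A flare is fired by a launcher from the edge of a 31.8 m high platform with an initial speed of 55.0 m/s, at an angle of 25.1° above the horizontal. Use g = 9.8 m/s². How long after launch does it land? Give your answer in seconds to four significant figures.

5.867 s

vₓ = 55.00 cos 25.1° = 49.81 m/s; v_y0 = 55.00 sin 25.1° = 23.33 m/s.
Vertical motion (up positive, ground at y = 0): 4.900 t² − (23.33) t − 31.8 = 0, so t = (23.33 + √(23.33² + 2·9.80·31.8)) / 9.80 = (23.33 + 34.17) / 9.80 = 5.867 s.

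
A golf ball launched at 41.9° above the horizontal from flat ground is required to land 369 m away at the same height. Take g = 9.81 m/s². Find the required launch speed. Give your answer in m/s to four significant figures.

From R = (v₀² / g) sin 2θ: v₀ = √(gR / sin 2θ).
v₀ = √(9.81 × 369 / sin 83.80°) = √(3620 / 0.9942) = √3641.2 = 60.34 m/s.

60.34 m/s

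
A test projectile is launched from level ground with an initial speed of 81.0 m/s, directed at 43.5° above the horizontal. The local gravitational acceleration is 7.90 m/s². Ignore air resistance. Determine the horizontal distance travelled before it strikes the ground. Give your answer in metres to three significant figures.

829 m

Resolve: vₓ = 81.00 cos 43.5° = 58.76 m/s and v_y0 = 81.00 sin 43.5° = 55.76 m/s.
Time aloft: T = 2 v_y0 / g = 2 × 55.76 / 7.90 = 14.12 s.
Range: R = vₓ T = 58.76 × 14.12 = 829.4 m.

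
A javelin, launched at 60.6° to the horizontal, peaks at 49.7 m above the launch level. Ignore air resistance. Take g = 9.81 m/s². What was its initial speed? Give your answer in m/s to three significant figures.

35.8 m/s

At the peak v_y = 0, so v_y0 = √(2gH) = √(2 × 9.81 × 49.7) = 31.23 m/s.
v_y0 = v₀ sin θ ⇒ v₀ = 31.23 / sin 60.6° = 35.84 m/s.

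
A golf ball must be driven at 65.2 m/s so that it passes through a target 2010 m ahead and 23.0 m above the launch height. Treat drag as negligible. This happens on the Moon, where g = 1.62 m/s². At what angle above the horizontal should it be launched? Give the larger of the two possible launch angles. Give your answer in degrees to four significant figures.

Trajectory: y = x tanθ − g x² (1 + tan²θ)/(2v₀²). With x = 2010, y = 23.0, v₀ = 65.2, g = 1.62:
769.8 tan²θ − 2010 tanθ + (792.8) = 0.
tanθ = [2010 ± √(2010² − 4 × 769.8 × (792.8))] / (2 × 769.8) = (2010 ± 1264) / 1540, giving tanθ = 0.4842 or 2.127.
θ = 25.84° or 64.82°; the larger is 64.82°.

64.82°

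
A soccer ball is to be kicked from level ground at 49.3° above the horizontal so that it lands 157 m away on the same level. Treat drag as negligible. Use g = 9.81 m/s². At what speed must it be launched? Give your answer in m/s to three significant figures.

From R = (v₀² / g) sin 2θ: v₀ = √(gR / sin 2θ).
v₀ = √(9.81 × 157 / sin 98.60°) = √(1540 / 0.9888) = √1557.7 = 39.47 m/s.

39.5 m/s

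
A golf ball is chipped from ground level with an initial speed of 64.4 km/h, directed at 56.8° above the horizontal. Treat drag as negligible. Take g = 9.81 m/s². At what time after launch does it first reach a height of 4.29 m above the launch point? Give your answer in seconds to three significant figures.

0.320 s

Convert: 64.4 km/h = 64.4/3.6 = 17.89 m/s.
Resolve: vₓ = 17.89 cos 56.8° = 9.795 m/s and v_y0 = 17.89 sin 56.8° = 14.97 m/s.
Height y(t) = 14.97 t − 4.905 t² = 4.29 gives 4.905 t² − 14.97 t + 4.29 = 0.
t = [14.97 ± √(14.97² − 2·9.81·4.29)] / 9.81 = (14.97 ± 11.83) / 9.81, so t = 0.3202 s or t = 2.732 s.
The first (ascending) time is 0.3202 s.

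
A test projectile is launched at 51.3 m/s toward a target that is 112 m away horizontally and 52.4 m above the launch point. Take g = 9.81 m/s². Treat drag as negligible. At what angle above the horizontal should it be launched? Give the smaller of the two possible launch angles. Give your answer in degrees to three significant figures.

39.2°

Trajectory: y = x tanθ − g x² (1 + tan²θ)/(2v₀²). With x = 112, y = 52.4, v₀ = 51.3, g = 9.81:
23.38 tan²θ − 112 tanθ + (75.78) = 0.
tanθ = [112 ± √(112² − 4 × 23.38 × (75.78))] / (2 × 23.38) = (112 ± 73.87) / 46.76, giving tanθ = 0.8154 or 3.975.
θ = 39.19° or 75.88°; the smaller is 39.19°.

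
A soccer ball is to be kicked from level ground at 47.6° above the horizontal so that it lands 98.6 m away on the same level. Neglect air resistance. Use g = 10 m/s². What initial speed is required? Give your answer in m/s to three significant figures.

Level-ground range: R = v₀² sin(2θ)/g, so v₀ = √(gR / sin 2θ).
v₀ = √(10.0 × 98.6 / sin 95.20°) = √(986.0 / 0.9959) = √990.07 = 31.47 m/s.

31.5 m/s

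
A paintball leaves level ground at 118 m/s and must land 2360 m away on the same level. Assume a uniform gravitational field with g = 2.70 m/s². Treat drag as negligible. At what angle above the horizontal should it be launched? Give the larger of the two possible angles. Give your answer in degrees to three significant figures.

Level-ground range R = v₀² sin(2θ)/g ⇒ sin(2θ) = gR/v₀² = 2.70 × 2360 / 118² = 0.4576.
2θ = 27.23° or 180° − 27.23° = 152.8°, so θ = 13.62° or 76.38°.
The larger angle is 76.38°.

76.4°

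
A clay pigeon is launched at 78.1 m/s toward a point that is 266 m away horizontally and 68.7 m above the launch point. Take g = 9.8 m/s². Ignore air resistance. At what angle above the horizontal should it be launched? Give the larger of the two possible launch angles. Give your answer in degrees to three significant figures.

Trajectory: y = x tanθ − g x² (1 + tan²θ)/(2v₀²). With x = 266, y = 68.7, v₀ = 78.1, g = 9.80:
56.84 tan²θ − 266 tanθ + (125.5) = 0.
tanθ = [266 ± √(266² − 4 × 56.84 × (125.5))] / (2 × 56.84) = (266 ± 205.5) / 113.7, giving tanθ = 0.5326 or 4.147.
θ = 28.04° or 76.44°; the larger is 76.44°.

76.4°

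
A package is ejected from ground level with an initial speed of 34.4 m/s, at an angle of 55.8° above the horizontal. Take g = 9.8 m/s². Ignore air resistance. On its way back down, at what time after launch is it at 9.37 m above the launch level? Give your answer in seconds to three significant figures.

Components: vₓ = 34.40 cos 55.8° = 19.34 m/s, v_y0 = 34.40 sin 55.8° = 28.45 m/s.
Set y = v_y0 t − ½ g t² = 9.37: 4.900 t² − 28.45 t + 9.37 = 0.
t = [28.45 ± √(28.45² − 2·9.80·9.37)] / 9.80 = (28.45 ± 25.02) / 9.80, so t = 0.3505 s or t = 5.456 s.
The descending-branch root is 5.456 s.

5.46 s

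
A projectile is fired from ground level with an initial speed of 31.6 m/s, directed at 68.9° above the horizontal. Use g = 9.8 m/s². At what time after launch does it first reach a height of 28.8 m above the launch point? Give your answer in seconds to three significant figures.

vₓ = 31.60 cos 68.9° = 11.38 m/s; v_y0 = 31.60 sin 68.9° = 29.48 m/s.
Height y(t) = 29.48 t − 4.900 t² = 28.8 gives 4.900 t² − 29.48 t + 28.8 = 0.
Quadratic formula: t = (29.48 ± √304.67) / 9.80 = (29.48 ± 17.45) / 9.80 → t = 1.227 s or 4.789 s.
The first (ascending) time is 1.227 s.

1.23 s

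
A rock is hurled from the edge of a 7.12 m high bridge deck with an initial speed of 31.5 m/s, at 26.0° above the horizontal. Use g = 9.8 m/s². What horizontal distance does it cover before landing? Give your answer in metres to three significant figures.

Horizontal component vₓ = 31.50 cos 26.0° = 28.31 m/s; vertical v_y0 = 31.50 sin 26.0° = 13.81 m/s.
Vertical motion (up positive, ground at y = 0): 4.900 t² − (13.81) t − 7.12 = 0, so t = (13.81 + √(13.81² + 2·9.80·7.12)) / 9.80 = (13.81 + 18.17) / 9.80 = 3.263 s.
Horizontal distance: R = vₓ t = 28.31 × 3.263 = 92.39 m.

92.4 m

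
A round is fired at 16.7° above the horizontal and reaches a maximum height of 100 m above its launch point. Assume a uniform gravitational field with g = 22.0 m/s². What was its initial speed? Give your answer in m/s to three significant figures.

At the peak v_y = 0, so v_y0 = √(2gH) = √(2 × 22.0 × 100) = 66.33 m/s.
v_y0 = v₀ sin θ ⇒ v₀ = 66.33 / sin 16.7° = 230.8 m/s.

231 m/s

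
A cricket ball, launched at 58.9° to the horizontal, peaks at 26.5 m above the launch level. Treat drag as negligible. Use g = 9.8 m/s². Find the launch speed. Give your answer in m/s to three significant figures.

At the peak v_y = 0, so v_y0 = √(2gH) = √(2 × 9.80 × 26.5) = 22.79 m/s.
v_y0 = v₀ sin θ ⇒ v₀ = 22.79 / sin 58.9° = 26.62 m/s.

26.6 m/s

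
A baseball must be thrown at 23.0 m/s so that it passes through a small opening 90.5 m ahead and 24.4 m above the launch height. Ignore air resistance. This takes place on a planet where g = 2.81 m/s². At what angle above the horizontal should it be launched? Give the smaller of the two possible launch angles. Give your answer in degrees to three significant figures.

Trajectory: y = x tanθ − g x² (1 + tan²θ)/(2v₀²). With x = 90.5, y = 24.4, v₀ = 23.0, g = 2.81:
21.75 tan²θ − 90.5 tanθ + (46.15) = 0.
tanθ = [90.5 ± √(90.5² − 4 × 21.75 × (46.15))] / (2 × 21.75) = (90.5 ± 64.61) / 43.51, giving tanθ = 0.5951 or 3.565.
θ = 30.76° or 74.33°; the smaller is 30.76°.

30.8°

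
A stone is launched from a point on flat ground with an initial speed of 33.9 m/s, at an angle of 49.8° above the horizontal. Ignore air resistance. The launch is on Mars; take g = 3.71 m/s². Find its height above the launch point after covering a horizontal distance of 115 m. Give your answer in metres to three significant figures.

84.8 m

Components: vₓ = 33.90 cos 49.8° = 21.88 m/s, v_y0 = 33.90 sin 49.8° = 25.89 m/s.
x = vₓ t ⇒ t = 115/21.88 = 5.256 s.
Height: y = v_y0 t − ½ g t² = 25.89 × 5.256 − 1.855 × 5.256² = 136.1 − 51.24 = 84.84 m.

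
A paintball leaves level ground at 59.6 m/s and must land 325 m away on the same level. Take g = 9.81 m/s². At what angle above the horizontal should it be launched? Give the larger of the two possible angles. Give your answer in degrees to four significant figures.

58.08°

Level-ground range R = v₀² sin(2θ)/g ⇒ sin(2θ) = gR/v₀² = 9.81 × 325 / 59.6² = 0.8976.
2θ = 63.84° or 180° − 63.84° = 116.2°, so θ = 31.92° or 58.08°.
The larger angle is 58.08°.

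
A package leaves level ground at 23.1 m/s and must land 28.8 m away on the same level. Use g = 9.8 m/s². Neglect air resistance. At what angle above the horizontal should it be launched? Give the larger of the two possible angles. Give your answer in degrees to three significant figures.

74.0°

Level-ground range R = v₀² sin(2θ)/g ⇒ sin(2θ) = gR/v₀² = 9.80 × 28.8 / 23.1² = 0.5289.
2θ = 31.93° or 180° − 31.93° = 148.1°, so θ = 15.97° or 74.03°.
The larger angle is 74.03°.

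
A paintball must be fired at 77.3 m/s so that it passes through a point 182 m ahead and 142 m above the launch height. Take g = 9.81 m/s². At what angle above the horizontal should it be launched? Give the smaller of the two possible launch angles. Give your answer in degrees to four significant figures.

48.13°

Trajectory: y = x tanθ − g x² (1 + tan²θ)/(2v₀²). With x = 182, y = 142, v₀ = 77.3, g = 9.81:
27.19 tan²θ − 182 tanθ + (169.2) = 0.
tanθ = [182 ± √(182² − 4 × 27.19 × (169.2))] / (2 × 27.19) = (182 ± 121.3) / 54.38, giving tanθ = 1.116 or 5.578.
θ = 48.13° or 79.84°; the smaller is 48.13°.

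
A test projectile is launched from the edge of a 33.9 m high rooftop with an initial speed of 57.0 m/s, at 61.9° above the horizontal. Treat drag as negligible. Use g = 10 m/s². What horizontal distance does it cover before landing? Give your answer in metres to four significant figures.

Components: vₓ = 57.00 cos 61.9° = 26.85 m/s, v_y0 = 57.00 sin 61.9° = 50.28 m/s.
The projectile lands when y = 33.9 + (50.28) t − ½·10.0·t² = 0. Positive root: t = (50.28 + √(50.28² + 2·10.0·33.9)) / 10.0 = (50.28 + 56.62) / 10.0 = 10.69 s.
Horizontal distance: R = vₓ t = 26.85 × 10.69 = 287.0 m.

287.0 m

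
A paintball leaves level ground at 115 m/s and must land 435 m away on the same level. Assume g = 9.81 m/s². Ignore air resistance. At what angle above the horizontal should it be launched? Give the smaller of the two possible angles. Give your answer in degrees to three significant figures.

R = v₀² sin 2θ / g gives sin 2θ = gR/v₀² = 9.81·435/115² = 0.3227.
2θ = 18.82° or 180° − 18.82° = 161.2°, so θ = 9.412° or 80.59°.
The smaller angle is 9.412°.

9.41°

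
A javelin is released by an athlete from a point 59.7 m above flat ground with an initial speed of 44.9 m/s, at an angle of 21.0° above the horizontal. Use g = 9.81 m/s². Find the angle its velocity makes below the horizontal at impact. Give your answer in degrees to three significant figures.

Horizontal component vₓ = 44.90 cos 21.0° = 41.92 m/s; vertical v_y0 = 44.90 sin 21.0° = 16.09 m/s.
With up positive and y = 0 at the ground: y(t) = 59.7 + (16.09) t − 4.905 t². Setting y = 0 and taking the positive root: t = [16.09 + √(16.09² + 2·9.81·59.7)] / 9.81 = (16.09 + 37.82) / 9.81 = 5.495 s.
At impact: v_y = v_y0 − g t = −37.82 m/s; vₓ = 41.92 m/s.
Angle below horizontal: arctan(|v_y|/vₓ) = arctan(37.82/41.92) = 42.06°.

42.1°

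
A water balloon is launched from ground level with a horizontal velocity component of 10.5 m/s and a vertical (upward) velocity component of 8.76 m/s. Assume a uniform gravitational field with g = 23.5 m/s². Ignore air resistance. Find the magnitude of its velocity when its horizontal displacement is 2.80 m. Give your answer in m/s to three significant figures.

10.8 m/s

Time to reach x = 2.80 m: t = x/vₓ = 2.80/10.50 = 0.2667 s.
Vertical velocity there: v_y = v_y0 − g t = 8.760 − 23.5 × 0.2667 = 2.493 m/s.
Speed: √(vₓ² + v_y²) = √(10.50² + 2.493²) = 10.79 m/s.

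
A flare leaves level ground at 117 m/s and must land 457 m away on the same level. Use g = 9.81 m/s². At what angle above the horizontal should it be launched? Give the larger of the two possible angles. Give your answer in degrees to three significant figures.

80.4°

R = v₀² sin 2θ / g gives sin 2θ = gR/v₀² = 9.81·457/117² = 0.3275.
2θ = 19.12° or 180° − 19.12° = 160.9°, so θ = 9.559° or 80.44°.
The larger angle is 80.44°.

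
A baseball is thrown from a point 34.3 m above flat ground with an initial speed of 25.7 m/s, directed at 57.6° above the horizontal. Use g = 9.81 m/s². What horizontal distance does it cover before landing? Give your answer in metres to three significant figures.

vₓ = 25.70 cos 57.6° = 13.77 m/s; v_y0 = 25.70 sin 57.6° = 21.70 m/s.
With up positive and y = 0 at the ground: y(t) = 34.3 + (21.70) t − 4.905 t². Setting y = 0 and taking the positive root: t = [21.70 + √(21.70² + 2·9.81·34.3)] / 9.81 = (21.70 + 33.82) / 9.81 = 5.659 s.
Horizontal distance: R = vₓ t = 13.77 × 5.659 = 77.94 m.

77.9 m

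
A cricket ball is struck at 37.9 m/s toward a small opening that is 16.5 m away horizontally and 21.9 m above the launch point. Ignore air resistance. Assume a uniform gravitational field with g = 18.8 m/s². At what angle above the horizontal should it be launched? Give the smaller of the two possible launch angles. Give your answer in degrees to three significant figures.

60.6°

Trajectory: y = x tanθ − g x² (1 + tan²θ)/(2v₀²). With x = 16.5, y = 21.9, v₀ = 37.9, g = 18.8:
1.782 tan²θ − 16.5 tanθ + (23.68) = 0.
tanθ = [16.5 ± √(16.5² − 4 × 1.782 × (23.68))] / (2 × 1.782) = (16.5 ± 10.17) / 3.563, giving tanθ = 1.776 or 7.485.
θ = 60.61° or 82.39°; the smaller is 60.61°.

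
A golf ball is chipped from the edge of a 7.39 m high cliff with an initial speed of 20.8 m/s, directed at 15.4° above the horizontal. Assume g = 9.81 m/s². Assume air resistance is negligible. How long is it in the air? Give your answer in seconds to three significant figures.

1.91 s

Resolve: vₓ = 20.80 cos 15.4° = 20.05 m/s and v_y0 = 20.80 sin 15.4° = 5.524 m/s.
Vertical motion (up positive, ground at y = 0): 4.905 t² − (5.524) t − 7.39 = 0, so t = (5.524 + √(5.524² + 2·9.81·7.39)) / 9.81 = (5.524 + 13.25) / 9.81 = 1.913 s.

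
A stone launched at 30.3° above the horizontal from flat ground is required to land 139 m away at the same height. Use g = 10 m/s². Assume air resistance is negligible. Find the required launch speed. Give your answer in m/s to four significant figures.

From R = (v₀² / g) sin 2θ: v₀ = √(gR / sin 2θ).
v₀ = √(10.0 × 139 / sin 60.60°) = √(1390 / 0.8712) = √1595.5 = 39.94 m/s.

39.94 m/s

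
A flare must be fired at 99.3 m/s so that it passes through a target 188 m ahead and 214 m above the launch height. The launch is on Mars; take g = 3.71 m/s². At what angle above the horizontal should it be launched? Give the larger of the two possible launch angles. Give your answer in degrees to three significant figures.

Trajectory: y = x tanθ − g x² (1 + tan²θ)/(2v₀²). With x = 188, y = 214, v₀ = 99.3, g = 3.71:
6.649 tan²θ − 188 tanθ + (220.6) = 0.
tanθ = [188 ± √(188² − 4 × 6.649 × (220.6))] / (2 × 6.649) = (188 ± 171.7) / 13.30, giving tanθ = 1.227 or 27.05.
θ = 50.82° or 87.88°; the larger is 87.88°.

87.9°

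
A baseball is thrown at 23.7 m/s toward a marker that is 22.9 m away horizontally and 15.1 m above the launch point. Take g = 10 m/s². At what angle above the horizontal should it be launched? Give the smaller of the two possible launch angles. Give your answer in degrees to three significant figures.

Trajectory: y = x tanθ − g x² (1 + tan²θ)/(2v₀²). With x = 22.9, y = 15.1, v₀ = 23.7, g = 10.0:
4.668 tan²θ − 22.9 tanθ + (19.77) = 0.
tanθ = [22.9 ± √(22.9² − 4 × 4.668 × (19.77))] / (2 × 4.668) = (22.9 ± 12.46) / 9.336, giving tanθ = 1.118 or 3.788.
θ = 48.19° or 75.21°; the smaller is 48.19°.

48.2°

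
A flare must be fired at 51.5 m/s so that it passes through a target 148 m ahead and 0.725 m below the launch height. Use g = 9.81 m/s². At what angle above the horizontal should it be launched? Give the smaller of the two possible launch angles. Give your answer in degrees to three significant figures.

16.3°

Trajectory: y = x tanθ − g x² (1 + tan²θ)/(2v₀²). With x = 148, y = −0.725, v₀ = 51.5, g = 9.81:
40.51 tan²θ − 148 tanθ + (39.78) = 0.
tanθ = [148 ± √(148² − 4 × 40.51 × (39.78))] / (2 × 40.51) = (148 ± 124.3) / 81.02, giving tanθ = 0.2922 or 3.361.
θ = 16.29° or 73.43°; the smaller is 16.29°.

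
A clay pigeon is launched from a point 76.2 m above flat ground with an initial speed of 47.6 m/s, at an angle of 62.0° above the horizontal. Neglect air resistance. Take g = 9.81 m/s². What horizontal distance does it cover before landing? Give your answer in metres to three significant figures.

Horizontal component vₓ = 47.60 cos 62.0° = 22.35 m/s; vertical v_y0 = 47.60 sin 62.0° = 42.03 m/s.
The projectile lands when y = 76.2 + (42.03) t − ½·9.81·t² = 0. Positive root: t = (42.03 + √(42.03² + 2·9.81·76.2)) / 9.81 = (42.03 + 57.11) / 9.81 = 10.11 s.
Horizontal distance: R = vₓ t = 22.35 × 10.11 = 225.8 m.

226 m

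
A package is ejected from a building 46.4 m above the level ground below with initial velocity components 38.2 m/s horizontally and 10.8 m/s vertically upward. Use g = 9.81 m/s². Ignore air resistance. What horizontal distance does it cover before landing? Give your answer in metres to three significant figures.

The projectile lands when y = 46.4 + (10.80) t − ½·9.81·t² = 0. Positive root: t = (10.80 + √(10.80² + 2·9.81·46.4)) / 9.81 = (10.80 + 32.05) / 9.81 = 4.368 s.
Horizontal distance: R = vₓ t = 38.20 × 4.368 = 166.8 m.

167 m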